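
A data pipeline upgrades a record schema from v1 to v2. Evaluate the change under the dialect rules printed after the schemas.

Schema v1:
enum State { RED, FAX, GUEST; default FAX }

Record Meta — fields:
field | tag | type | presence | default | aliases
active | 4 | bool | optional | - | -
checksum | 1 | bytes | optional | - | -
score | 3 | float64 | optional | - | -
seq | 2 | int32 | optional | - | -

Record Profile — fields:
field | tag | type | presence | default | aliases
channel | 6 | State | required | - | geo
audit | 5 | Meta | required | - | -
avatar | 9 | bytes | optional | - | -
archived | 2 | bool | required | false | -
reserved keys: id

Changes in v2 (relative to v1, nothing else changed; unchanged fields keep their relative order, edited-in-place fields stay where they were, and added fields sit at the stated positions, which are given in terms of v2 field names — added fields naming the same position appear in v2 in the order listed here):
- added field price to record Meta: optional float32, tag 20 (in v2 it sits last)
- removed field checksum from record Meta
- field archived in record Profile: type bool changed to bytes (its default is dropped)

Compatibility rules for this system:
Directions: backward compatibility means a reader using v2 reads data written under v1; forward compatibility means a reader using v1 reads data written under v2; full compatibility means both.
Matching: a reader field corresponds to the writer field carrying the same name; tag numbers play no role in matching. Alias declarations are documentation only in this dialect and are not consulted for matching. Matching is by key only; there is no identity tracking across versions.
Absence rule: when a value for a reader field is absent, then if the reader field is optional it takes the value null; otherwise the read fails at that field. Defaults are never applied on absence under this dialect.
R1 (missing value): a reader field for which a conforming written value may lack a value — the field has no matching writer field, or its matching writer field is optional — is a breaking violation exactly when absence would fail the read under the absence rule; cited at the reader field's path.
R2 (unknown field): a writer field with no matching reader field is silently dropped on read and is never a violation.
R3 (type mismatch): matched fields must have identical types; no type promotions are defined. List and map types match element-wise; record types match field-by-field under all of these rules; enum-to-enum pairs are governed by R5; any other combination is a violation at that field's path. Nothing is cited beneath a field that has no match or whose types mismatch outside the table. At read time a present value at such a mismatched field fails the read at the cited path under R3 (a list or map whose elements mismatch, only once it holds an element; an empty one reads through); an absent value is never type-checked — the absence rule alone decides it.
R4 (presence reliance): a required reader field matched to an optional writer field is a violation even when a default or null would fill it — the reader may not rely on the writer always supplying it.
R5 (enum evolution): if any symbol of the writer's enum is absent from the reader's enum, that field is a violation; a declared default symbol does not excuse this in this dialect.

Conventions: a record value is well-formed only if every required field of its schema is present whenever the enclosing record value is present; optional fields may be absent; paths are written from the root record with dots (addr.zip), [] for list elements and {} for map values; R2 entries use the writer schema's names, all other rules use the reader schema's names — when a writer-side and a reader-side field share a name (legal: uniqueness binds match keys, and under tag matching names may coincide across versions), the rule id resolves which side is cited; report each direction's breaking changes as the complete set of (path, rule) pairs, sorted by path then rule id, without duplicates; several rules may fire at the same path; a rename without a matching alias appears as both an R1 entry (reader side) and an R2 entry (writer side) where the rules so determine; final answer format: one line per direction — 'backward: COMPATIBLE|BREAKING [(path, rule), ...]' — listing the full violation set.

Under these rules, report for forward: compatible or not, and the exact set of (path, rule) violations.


forward: BREAKING [(archived, R3)]

arrows below run writer -> reader for Profile
forward pass over Profile, reader schema v1, writer schema v2:
  writer required, State -> State: reader channel maps from writer channel
  writer required, Meta -> Meta: reader audit maps from writer audit
  writer optional, bytes -> bytes: reader avatar maps from writer avatar
  writer required, bytes -> bool: reader archived maps from writer archived
  writer optional, bool -> bool: reader audit.active maps from writer audit.active
  audit.checksum: no writer match
  writer optional, float64 -> float64: reader audit.score maps from writer audit.score
  writer optional, int32 -> int32: reader audit.seq maps from writer audit.seq
  writer field audit.price has no reader counterpart
  breaking: (archived, R3)
  => 1 violation(s): forward is BREAKING for Profile
the other Profile changes do not affect what is asked:
  added field price to record Meta: optional float32, tag 20 (in v2 it sits last) -> triggers nothing under Profile's printed rules — same verdict
  removed field checksum from record Meta -> triggers nothing under Profile's printed rules — same verdict


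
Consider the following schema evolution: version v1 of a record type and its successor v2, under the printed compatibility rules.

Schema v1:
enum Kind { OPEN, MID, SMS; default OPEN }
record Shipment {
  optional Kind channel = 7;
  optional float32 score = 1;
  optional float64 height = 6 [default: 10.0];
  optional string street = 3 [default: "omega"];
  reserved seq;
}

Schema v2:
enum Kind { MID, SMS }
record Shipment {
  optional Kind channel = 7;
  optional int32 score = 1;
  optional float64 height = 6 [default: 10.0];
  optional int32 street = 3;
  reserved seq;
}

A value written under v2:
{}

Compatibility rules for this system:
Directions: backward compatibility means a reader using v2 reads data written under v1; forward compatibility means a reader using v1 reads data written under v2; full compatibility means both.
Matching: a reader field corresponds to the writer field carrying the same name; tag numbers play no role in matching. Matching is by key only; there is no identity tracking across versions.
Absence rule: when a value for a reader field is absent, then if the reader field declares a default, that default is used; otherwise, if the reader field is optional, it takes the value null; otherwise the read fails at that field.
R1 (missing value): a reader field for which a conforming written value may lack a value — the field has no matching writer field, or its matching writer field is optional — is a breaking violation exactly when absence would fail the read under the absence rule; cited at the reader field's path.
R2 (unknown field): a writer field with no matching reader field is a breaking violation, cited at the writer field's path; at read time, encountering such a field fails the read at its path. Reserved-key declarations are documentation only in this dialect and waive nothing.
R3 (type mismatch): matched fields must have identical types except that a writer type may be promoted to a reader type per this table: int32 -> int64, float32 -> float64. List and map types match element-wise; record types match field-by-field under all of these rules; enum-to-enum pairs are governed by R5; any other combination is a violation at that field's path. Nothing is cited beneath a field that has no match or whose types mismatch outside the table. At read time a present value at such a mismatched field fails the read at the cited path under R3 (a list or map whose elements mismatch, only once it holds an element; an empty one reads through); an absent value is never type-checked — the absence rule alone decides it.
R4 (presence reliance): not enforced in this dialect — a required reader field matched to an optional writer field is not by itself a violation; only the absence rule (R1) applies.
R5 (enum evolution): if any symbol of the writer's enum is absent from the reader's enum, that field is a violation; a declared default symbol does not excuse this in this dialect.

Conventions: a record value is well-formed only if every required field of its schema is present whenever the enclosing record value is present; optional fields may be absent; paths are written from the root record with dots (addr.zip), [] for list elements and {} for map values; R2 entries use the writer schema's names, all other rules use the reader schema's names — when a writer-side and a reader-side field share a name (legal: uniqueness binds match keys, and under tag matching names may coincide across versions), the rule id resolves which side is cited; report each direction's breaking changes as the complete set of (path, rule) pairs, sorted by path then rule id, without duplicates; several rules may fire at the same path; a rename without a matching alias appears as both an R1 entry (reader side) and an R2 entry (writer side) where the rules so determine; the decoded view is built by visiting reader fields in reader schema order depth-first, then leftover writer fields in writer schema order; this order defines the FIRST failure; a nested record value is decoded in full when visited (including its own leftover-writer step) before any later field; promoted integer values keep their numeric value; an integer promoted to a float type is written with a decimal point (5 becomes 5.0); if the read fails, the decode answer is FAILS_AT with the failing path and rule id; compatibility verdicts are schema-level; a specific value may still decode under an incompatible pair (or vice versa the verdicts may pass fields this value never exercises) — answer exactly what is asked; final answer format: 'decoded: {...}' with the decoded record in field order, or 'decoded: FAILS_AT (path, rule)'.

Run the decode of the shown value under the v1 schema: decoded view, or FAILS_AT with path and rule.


each type pair in Shipment: writer, then reader
decoding the Shipment value with the v1 reader:
  channel := null (not supplied -> null)
  score := null (not supplied -> null)
  height := 10.0 (no value, default fills)
  street := "omega" (no value, default fills)
  => decoded: {"channel": null, "score": null, "height": 10.0, "street": "omega"}
diffs on Shipment not affecting the asked answer:
  field score in record Shipment: type float32 changed to int32 -> affects the rule determinations only; this particular Shipment value decodes identically
  enum Kind (field channel in record Shipment): symbol OPEN removed (it was the default; the default is cleared) -> affects the rule determinations only; this particular Shipment value decodes identically
  field street in record Shipment: type string changed to int32 (its default is dropped) -> affects the rule determinations only; this particular Shipment value decodes identically

decoded: {"channel": null, "score": null, "height": 10.0, "street": "omega"}


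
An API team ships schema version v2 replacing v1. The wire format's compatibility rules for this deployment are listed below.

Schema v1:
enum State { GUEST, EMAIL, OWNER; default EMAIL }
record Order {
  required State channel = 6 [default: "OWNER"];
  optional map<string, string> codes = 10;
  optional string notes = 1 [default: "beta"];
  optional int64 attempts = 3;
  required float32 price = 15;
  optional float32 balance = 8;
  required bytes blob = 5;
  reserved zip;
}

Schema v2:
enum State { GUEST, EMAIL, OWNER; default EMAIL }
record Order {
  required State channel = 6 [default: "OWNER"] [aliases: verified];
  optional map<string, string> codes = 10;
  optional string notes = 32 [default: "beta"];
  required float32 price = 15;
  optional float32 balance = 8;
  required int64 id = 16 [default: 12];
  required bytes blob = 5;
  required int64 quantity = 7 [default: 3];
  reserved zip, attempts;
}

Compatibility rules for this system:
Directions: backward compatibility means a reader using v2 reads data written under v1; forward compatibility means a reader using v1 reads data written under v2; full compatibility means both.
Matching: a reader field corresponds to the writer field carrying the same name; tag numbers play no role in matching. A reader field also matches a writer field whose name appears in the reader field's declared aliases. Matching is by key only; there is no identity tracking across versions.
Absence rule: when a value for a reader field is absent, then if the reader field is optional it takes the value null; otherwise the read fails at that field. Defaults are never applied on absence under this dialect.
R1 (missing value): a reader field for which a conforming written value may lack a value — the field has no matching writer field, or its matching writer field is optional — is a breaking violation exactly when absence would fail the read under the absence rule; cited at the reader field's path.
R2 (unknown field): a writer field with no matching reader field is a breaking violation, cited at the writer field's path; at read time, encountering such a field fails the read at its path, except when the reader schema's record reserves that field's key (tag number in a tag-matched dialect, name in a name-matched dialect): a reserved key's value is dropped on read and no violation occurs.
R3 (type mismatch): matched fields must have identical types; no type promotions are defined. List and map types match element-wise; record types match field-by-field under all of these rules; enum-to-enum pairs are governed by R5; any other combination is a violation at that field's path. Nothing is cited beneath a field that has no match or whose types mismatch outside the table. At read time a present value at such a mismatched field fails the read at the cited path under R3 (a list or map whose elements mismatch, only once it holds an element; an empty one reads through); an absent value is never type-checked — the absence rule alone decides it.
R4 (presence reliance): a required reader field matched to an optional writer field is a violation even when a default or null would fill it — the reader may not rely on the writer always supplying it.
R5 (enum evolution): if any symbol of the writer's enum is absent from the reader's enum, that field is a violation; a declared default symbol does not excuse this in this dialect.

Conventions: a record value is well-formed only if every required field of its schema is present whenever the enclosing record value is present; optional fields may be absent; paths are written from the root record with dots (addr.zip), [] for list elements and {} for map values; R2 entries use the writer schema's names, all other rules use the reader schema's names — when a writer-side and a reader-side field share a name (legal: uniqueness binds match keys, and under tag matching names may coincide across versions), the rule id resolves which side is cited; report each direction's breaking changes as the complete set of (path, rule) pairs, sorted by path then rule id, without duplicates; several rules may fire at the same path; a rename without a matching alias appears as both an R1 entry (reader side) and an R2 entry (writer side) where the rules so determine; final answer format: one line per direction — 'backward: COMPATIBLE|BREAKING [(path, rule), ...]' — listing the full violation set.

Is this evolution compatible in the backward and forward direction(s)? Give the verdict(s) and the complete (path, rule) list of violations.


arrows below run writer -> reader for Order
backward for Order (reader v2, writer v1):
  writer required, State -> State: reader channel maps from writer channel
  writer optional, map<string, string> -> map<string, string>: reader codes maps from writer codes
  writer optional, string -> string: reader notes maps from writer notes
  writer required, float32 -> float32: reader price maps from writer price
  writer optional, float32 -> float32: reader balance maps from writer balance
  no writer field matches reader id
  writer required, bytes -> bytes: reader blob maps from writer blob
  no writer field matches reader quantity
  writer field attempts has no reader counterpart
  R1 fires at id
  R1 fires at quantity
  backward on Order therefore BREAKING (2)
forward for Order (reader v1, writer v2):
  writer required, State -> State: reader channel maps from writer channel
  writer optional, map<string, string> -> map<string, string>: reader codes maps from writer codes
  writer optional, string -> string: reader notes maps from writer notes
  no writer field matches reader attempts
  writer required, float32 -> float32: reader price maps from writer price
  writer optional, float32 -> float32: reader balance maps from writer balance
  writer required, bytes -> bytes: reader blob maps from writer blob
  writer field id has no reader counterpart
  writer field quantity has no reader counterpart
  R2 fires at id
  R2 fires at quantity
  forward on Order therefore BREAKING (2)

backward: BREAKING [(id, R1), (quantity, R1)]; forward: BREAKING [(id, R2), (quantity, R2)]


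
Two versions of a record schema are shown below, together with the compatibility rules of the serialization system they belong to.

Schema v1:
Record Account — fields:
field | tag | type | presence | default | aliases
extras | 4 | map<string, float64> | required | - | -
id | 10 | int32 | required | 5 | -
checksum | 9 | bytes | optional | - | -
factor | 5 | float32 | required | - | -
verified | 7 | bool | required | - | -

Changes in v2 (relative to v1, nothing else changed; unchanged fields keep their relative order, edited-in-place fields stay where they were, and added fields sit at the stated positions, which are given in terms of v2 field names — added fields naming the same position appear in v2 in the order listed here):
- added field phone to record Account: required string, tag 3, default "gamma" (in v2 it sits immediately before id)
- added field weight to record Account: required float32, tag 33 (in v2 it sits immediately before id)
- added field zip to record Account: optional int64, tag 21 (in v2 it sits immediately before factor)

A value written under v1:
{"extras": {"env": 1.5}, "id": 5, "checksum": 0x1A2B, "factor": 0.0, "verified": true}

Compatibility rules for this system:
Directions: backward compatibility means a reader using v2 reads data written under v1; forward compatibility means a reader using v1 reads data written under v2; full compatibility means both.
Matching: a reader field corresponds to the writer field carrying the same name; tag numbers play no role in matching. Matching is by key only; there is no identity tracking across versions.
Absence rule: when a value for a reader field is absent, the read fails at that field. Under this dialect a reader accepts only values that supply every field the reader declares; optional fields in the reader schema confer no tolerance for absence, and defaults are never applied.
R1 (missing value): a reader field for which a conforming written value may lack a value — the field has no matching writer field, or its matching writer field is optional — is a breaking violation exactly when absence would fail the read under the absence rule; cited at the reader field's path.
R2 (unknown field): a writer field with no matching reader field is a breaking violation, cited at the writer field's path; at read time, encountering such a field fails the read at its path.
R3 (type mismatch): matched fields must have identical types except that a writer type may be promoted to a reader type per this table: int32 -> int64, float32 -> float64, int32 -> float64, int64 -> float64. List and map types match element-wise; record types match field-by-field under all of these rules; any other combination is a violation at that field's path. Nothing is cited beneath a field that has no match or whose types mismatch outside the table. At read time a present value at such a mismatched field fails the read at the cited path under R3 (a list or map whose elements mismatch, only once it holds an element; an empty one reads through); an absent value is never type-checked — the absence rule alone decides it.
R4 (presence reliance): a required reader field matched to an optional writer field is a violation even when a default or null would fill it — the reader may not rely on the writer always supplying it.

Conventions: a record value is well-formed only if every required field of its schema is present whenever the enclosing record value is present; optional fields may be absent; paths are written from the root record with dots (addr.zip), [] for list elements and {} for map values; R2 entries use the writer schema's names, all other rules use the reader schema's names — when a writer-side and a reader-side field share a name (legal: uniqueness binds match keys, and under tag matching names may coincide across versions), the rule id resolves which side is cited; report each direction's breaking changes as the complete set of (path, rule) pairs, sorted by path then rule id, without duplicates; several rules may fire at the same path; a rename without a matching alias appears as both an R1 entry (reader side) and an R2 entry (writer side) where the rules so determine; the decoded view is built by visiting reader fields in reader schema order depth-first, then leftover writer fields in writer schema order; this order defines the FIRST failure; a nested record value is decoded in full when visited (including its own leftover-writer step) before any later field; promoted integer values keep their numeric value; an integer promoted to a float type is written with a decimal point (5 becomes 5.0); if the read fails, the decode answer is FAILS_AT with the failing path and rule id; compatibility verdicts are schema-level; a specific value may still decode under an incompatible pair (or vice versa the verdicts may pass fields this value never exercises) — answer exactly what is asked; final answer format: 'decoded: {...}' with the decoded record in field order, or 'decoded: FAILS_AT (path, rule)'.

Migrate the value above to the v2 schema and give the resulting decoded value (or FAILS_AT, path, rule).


in Account below, arrows point writer -> reader
migrating the Account value to v2:
  extras := {"env": 1.5}
  read fails at phone under R1 (no fill)
  => FAILS_AT (phone, R1)
the other Account changes do not affect what is asked:
  added field zip to record Account: optional int64, tag 21 (in v2 it sits immediately before factor) -> schema-level compatibility only; this Account value's decode is unchanged
  added field weight to record Account: required float32, tag 33 (in v2 it sits immediately before id) -> schema-level compatibility only; this Account value's decode is unchanged

decoded: FAILS_AT (phone, R1)


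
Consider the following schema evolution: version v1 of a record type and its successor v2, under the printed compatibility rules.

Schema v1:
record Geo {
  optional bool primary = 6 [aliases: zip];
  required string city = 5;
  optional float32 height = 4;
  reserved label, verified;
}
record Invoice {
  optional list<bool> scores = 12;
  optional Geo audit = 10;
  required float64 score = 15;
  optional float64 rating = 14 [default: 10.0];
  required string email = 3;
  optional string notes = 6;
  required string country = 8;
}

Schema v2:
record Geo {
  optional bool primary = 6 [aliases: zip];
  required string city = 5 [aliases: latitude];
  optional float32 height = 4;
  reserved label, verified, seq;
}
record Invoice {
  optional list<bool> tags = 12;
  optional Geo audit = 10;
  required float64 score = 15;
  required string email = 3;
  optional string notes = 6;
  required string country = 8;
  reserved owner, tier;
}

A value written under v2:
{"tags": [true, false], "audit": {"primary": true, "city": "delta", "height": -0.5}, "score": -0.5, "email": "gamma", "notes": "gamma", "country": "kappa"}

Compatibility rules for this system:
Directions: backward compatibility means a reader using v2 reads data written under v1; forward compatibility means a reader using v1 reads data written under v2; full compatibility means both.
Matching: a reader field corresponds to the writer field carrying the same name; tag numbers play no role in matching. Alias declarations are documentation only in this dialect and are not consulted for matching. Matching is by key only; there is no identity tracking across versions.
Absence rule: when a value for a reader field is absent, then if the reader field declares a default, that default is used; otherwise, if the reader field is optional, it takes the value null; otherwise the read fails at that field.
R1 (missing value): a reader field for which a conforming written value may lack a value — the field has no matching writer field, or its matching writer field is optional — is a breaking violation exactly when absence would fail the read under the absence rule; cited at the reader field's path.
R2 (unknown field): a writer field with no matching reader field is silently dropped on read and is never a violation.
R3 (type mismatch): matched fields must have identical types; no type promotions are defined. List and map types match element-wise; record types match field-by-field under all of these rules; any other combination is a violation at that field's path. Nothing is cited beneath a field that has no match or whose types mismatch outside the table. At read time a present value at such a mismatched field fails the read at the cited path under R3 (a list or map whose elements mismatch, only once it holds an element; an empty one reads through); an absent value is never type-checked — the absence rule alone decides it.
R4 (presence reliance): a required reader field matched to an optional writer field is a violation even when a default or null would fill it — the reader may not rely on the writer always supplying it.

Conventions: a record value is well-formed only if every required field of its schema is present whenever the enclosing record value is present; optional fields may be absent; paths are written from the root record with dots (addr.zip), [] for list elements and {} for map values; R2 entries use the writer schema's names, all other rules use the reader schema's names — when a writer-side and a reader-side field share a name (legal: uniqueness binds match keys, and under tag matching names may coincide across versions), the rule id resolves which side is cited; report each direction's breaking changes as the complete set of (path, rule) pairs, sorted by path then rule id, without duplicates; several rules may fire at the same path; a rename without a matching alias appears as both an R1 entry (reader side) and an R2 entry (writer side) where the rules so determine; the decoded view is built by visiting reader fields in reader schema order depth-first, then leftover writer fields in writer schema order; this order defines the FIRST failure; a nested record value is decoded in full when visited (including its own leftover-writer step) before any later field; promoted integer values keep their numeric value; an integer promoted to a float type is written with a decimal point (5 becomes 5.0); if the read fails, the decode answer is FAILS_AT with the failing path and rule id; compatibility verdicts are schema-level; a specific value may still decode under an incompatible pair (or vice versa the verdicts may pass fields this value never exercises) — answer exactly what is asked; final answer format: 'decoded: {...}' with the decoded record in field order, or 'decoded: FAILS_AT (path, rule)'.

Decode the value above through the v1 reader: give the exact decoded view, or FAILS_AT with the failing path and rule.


in Invoice below, arrows point writer -> reader
decode walk for Invoice under reader schema v1:
  scores := null (missing; optional => null)
  audit.primary := true
  audit.city := "delta"
  audit.height := -0.5
  score := -0.5
  rating := 10.0 (missing; default applied)
  email := "gamma"
  notes := "gamma"
  country := "kappa"
  writer tags: no reader field; dropped
  => decoded: {"scores": null, "audit": {"primary": true, "city": "delta", "height": -0.5}, "score": -0.5, "rating": 10.0, "email": "gamma", "notes": "gamma", "country": "kappa"}
the rest of the Invoice diff is inert for this question:
  removed field rating from record Invoice -> triggers nothing under the printed rules; the Invoice answer is the same either way

decoded: {"scores": null, "audit": {"primary": true, "city": "delta", "height": -0.5}, "score": -0.5, "rating": 10.0, "email": "gamma", "notes": "gamma", "country": "kappa"}


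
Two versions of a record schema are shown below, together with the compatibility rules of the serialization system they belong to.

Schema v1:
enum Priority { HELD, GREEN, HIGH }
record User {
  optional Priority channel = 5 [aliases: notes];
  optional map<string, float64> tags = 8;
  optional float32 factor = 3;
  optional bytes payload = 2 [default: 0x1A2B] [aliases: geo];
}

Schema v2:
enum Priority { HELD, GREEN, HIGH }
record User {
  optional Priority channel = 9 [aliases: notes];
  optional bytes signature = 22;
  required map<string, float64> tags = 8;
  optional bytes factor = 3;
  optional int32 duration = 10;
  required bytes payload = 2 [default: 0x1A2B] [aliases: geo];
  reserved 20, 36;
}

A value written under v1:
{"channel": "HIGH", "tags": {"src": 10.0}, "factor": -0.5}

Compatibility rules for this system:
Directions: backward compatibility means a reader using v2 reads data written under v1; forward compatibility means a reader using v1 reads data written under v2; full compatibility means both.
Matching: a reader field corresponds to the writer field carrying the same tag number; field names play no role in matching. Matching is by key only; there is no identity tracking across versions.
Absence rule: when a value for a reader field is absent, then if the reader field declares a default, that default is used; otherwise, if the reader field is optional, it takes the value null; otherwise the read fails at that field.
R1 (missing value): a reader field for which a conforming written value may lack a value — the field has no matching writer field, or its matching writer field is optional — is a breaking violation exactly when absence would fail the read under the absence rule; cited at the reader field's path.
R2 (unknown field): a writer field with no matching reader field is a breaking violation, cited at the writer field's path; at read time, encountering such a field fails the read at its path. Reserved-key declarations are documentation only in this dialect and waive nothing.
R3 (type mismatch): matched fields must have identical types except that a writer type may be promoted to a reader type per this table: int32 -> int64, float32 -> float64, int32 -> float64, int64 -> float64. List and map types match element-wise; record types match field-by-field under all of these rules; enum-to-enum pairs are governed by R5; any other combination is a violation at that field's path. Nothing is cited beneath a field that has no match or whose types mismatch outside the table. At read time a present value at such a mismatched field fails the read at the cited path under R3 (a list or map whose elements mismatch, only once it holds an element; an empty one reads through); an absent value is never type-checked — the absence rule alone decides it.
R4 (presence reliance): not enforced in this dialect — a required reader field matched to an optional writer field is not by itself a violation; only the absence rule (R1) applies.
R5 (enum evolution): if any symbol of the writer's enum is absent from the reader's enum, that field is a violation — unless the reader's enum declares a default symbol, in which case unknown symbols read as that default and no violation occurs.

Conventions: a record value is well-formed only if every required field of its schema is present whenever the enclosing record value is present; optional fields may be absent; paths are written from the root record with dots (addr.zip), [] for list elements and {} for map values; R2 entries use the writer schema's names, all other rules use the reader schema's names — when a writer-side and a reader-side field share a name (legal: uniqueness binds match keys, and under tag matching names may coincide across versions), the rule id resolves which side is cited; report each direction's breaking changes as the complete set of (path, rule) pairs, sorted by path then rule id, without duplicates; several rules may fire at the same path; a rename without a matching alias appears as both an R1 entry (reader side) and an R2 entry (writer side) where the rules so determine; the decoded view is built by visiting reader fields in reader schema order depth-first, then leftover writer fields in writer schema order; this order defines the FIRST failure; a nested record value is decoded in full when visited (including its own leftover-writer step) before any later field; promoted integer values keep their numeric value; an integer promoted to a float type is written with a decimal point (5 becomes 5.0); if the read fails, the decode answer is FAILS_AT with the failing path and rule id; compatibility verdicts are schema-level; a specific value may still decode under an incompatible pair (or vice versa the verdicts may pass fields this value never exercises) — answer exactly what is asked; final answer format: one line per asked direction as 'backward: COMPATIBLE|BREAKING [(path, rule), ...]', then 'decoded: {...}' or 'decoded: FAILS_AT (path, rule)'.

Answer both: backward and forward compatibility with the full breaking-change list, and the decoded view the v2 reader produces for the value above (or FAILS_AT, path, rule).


each type pair in User: writer, then reader
backward for User (reader v2, writer v1):
  channel: no writer match
  signature: no writer match
  tags: map<string, float64> -> map<string, float64>, writer optional; from tags
  factor: float32 -> bytes, writer optional; from factor
  duration: no writer match
  payload: bytes -> bytes, writer optional; from payload
  channel (writer side), unknown to reader
  rule R2 violated at channel
  rule R3 violated at factor
  rule R1 violated at tags
  => backward verdict for User: BREAKING, 3 violation(s)
forward for User (reader v1, writer v2):
  channel: no writer match
  tags: map<string, float64> -> map<string, float64>, writer required; from tags
  factor: bytes -> float32, writer optional; from factor
  payload: bytes -> bytes, writer required; from payload
  channel (writer side), unknown to reader
  signature (writer side), unknown to reader
  duration (writer side), unknown to reader
  rule R2 violated at channel
  rule R2 violated at duration
  rule R3 violated at factor
  rule R2 violated at signature
  => forward verdict for User: BREAKING, 4 violation(s)
migrating the User value to v2:
  channel := null (absent, optional -> null)
  signature := null (absent, optional -> null)
  tags := {"src": 10.0}
  read fails at factor under R3
  => FAILS_AT (factor, R3)

backward: BREAKING [(channel, R2), (factor, R3), (tags, R1)]; forward: BREAKING [(channel, R2), (duration, R2), (factor, R3), (signature, R2)]; decoded: FAILS_AT (factor, R3)


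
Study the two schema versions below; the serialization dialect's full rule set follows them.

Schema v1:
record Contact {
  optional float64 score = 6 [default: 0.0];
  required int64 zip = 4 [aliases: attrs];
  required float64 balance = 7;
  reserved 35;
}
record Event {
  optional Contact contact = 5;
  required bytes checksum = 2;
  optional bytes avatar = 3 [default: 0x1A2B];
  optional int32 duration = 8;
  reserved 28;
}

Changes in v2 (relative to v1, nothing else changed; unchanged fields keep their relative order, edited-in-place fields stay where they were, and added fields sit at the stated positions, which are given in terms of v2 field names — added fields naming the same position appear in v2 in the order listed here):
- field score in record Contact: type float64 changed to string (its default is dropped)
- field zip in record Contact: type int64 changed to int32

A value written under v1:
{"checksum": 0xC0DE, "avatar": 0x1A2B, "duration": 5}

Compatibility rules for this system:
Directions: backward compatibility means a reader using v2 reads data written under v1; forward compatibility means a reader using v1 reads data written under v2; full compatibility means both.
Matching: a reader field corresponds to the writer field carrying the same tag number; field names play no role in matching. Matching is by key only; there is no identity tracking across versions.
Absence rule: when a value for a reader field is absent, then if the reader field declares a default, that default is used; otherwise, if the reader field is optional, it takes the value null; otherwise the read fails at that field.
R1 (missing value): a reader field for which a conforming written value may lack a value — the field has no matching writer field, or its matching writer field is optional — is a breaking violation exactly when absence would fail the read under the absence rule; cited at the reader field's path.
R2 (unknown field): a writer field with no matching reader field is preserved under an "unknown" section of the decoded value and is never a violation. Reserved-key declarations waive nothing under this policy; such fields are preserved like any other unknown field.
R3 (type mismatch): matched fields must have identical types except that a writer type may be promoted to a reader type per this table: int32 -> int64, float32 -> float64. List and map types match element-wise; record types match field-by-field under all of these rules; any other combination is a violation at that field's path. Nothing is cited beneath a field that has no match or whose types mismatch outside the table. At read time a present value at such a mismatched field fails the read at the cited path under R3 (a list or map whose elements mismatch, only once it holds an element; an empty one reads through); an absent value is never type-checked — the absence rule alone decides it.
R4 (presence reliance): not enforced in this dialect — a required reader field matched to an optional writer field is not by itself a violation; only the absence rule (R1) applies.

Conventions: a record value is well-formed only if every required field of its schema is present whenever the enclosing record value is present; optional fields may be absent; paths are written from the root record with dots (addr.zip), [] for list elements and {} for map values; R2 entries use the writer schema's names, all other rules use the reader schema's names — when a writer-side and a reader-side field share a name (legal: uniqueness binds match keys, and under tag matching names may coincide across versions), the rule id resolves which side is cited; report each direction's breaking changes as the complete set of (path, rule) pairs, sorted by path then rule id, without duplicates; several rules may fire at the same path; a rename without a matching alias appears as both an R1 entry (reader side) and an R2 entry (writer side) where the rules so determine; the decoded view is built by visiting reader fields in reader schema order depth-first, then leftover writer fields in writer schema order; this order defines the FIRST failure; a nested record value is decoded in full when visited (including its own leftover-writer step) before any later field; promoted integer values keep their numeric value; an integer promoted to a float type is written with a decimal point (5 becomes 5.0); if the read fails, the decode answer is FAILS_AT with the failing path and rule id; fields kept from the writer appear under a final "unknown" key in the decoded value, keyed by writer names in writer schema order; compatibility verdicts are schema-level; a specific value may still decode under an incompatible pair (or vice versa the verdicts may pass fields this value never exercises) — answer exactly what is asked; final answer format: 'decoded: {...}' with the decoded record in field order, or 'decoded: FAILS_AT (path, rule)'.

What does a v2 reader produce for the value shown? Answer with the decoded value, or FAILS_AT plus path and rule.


decoded: {"contact": null, "checksum": 0xC0DE, "avatar": 0x1A2B, "duration": 5}

the writer's type comes first in each Event pair
decoding the Event value with the v2 reader:
  contact := null (absent, optional -> null)
  checksum := 0xC0DE
  avatar := 0x1A2B
  duration := 5
  => decoded: {"contact": null, "checksum": 0xC0DE, "avatar": 0x1A2B, "duration": 5}
remaining Event differences; none change what is asked:
  field score in record Contact: type float64 changed to string (its default is dropped) -> shifts the Event verdicts, not this decode
  field zip in record Contact: type int64 changed to int32 -> shifts the Event verdicts, not this decode
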